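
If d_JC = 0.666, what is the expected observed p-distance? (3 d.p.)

0.441

p = (3/4)(1 − e^(−4d/3)) = 0.75 × (1 − e^(-0.888)) = 0.75 × (1 − 0.411478) = 0.441392.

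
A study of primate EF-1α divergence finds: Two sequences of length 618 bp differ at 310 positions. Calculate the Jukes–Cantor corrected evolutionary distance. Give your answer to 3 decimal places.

p = 310/618 ≈ 0.501618.
d = −(3/4) ln(1 − 4p/3) = −0.75 ln(1 − 0.668824) = −0.75 ln(0.331176)
  = −0.75 × (-1.105105) = 0.828829 substitutions/site.

0.829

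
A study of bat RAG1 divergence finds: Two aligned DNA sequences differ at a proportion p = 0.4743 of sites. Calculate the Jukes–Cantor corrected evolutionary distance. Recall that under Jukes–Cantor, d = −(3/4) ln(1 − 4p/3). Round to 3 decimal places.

d = −(3/4) ln(1 − 4p/3) = −0.75 ln(1 − 0.6324) = −0.75 ln(0.3676)
  = −0.75 × (-1.000760) = 0.750570 substitutions/site.

0.751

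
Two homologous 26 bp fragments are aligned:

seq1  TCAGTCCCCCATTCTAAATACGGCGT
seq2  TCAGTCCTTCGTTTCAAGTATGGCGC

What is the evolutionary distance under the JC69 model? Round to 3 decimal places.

The sequences differ at 8 of 26 sites (8, 9, 11, 14, 15, 18, 21, 26), so p = 8/26 ≈ 0.307692.
d = −(3/4) ln(1 − 4p/3) = −0.75 ln(1 − 0.410256) = −0.75 ln(0.589744)
  = −0.75 × (-0.528067) = 0.396050 substitutions/site.

0.396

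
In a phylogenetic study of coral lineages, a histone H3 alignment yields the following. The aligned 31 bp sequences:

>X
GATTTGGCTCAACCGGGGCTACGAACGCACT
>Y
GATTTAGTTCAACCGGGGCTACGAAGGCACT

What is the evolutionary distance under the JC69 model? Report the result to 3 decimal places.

The sequences differ at 3 of 31 sites (6, 8, 26), so p = 3/31 ≈ 0.096774.
d = −(3/4) ln(1 − 4p/3) = −0.75 ln(1 − 0.129032) = −0.75 ln(0.870968)
  = −0.75 × (-0.138150) = 0.103613 substitutions/site.

0.104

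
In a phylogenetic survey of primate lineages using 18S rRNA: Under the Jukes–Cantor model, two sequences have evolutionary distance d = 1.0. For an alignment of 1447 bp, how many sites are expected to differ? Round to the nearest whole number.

Invert JC69: p = (3/4)(1 − e^(−4d/3)) = 0.75 × (1 − e^(-1.333333)) = 0.75 × (1 − 0.263597) = 0.552302.
Expected differing sites = pL ≈ 0.552302 × 1447 = 799.180994 ≈ 799.

799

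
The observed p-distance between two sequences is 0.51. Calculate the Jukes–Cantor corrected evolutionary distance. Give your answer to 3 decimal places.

0.855

d = −(3/4) ln(1 − 4p/3) = −0.75 ln(1 − 0.68) = −0.75 ln(0.32)
  = −0.75 × (-1.139434) = 0.854576 substitutions/site.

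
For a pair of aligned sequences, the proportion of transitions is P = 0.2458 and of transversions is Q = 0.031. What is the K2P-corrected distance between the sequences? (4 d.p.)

Under the Kimura two-parameter model, d = −½ ln(1 − 2P − Q) − ¼ ln(1 − 2Q).
1 − 2P − Q = 0.4774, giving −½ ln(0.4774) = 0.369700.
1 − 2Q = 0.938, giving −¼ ln(0.938) = 0.016001.
d = 0.369700 + 0.016001 = 0.385701.

0.3857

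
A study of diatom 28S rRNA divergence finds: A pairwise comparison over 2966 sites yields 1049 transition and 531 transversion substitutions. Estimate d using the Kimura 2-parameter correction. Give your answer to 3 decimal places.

1.198

P = 1049/2966 ≈ 0.353675 and Q = 531/2966 ≈ 0.179029.
Under the Kimura two-parameter model, d = −½ ln(1 − 2P − Q) − ¼ ln(1 − 2Q).
1 − 2P − Q = 0.113621, giving −½ ln(0.113621) = 1.087443.
1 − 2Q = 0.641942, giving −¼ ln(0.641942) = 0.110814.
d = 1.087443 + 0.110814 = 1.198257.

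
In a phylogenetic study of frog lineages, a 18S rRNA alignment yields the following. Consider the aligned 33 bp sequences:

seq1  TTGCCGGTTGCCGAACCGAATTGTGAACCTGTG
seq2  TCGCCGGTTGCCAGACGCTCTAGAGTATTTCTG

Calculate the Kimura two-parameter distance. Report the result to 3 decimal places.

Of 33 sites, 5 differences are transitions and 8 are transversions, so P = 5/33 ≈ 0.151515 and Q = 8/33 ≈ 0.242424.
Under the Kimura two-parameter model, d = −½ ln(1 − 2P − Q) − ¼ ln(1 − 2Q).
1 − 2P − Q = 0.454546, giving −½ ln(0.454546) = 0.394228.
1 − 2Q = 0.515152, giving −¼ ln(0.515152) = 0.165823.
d = 0.394228 + 0.165823 = 0.560051.

0.560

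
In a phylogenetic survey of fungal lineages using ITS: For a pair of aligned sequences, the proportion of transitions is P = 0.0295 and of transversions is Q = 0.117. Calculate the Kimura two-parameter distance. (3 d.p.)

0.163

Under the Kimura two-parameter model, d = −½ ln(1 − 2P − Q) − ¼ ln(1 − 2Q).
1 − 2P − Q = 0.824, giving −½ ln(0.824) = 0.096792.
1 − 2Q = 0.766, giving −¼ ln(0.766) = 0.066643.
d = 0.096792 + 0.066643 = 0.163435.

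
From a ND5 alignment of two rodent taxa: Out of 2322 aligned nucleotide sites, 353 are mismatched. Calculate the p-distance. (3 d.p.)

p = 353/2322 = 0.152024… ≈ 0.152 (to 3 d.p.).

0.152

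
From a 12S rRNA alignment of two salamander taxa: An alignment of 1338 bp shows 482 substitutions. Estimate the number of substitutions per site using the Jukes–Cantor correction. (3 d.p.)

p = 482/1338 ≈ 0.360239.
d = −(3/4) ln(1 − 4p/3) = −0.75 ln(1 − 0.480319) = −0.75 ln(0.519681)
  = −0.75 × (-0.654540) = 0.490905 substitutions/site.

0.491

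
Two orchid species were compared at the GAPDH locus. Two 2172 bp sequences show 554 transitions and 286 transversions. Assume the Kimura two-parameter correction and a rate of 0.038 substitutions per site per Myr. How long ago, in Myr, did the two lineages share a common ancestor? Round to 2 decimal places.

7.76

P = 554/2172 ≈ 0.255064 and Q = 286/2172 ≈ 0.131676.
Under the Kimura two-parameter model, d = −½ ln(1 − 2P − Q) − ¼ ln(1 − 2Q).
1 − 2P − Q = 0.358196, giving −½ ln(0.358196) = 0.513337.
1 − 2Q = 0.736648, giving −¼ ln(0.736648) = 0.076411.
d = 0.513337 + 0.076411 = 0.589748.
Under a molecular clock d = 2μt, so t = d/(2μ) = 0.589748 / (2 × 0.038) = 7.76 Myr.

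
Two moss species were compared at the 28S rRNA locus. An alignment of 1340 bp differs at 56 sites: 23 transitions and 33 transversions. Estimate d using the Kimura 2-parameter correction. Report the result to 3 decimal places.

P = 23/1340 ≈ 0.017164 and Q = 33/1340 ≈ 0.024627.
Under the Kimura two-parameter model, d = −½ ln(1 − 2P − Q) − ¼ ln(1 − 2Q).
1 − 2P − Q = 0.941045, giving −½ ln(0.941045) = 0.030382.
1 − 2Q = 0.950746, giving −¼ ln(0.950746) = 0.012627.
d = 0.030382 + 0.012627 = 0.043009.

0.043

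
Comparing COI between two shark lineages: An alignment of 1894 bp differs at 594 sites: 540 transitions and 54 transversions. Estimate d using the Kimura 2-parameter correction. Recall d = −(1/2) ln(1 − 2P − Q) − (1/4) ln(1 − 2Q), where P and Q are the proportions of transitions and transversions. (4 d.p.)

P = 540/1894 ≈ 0.285111 and Q = 54/1894 ≈ 0.028511.
Under the Kimura two-parameter model, d = −½ ln(1 − 2P − Q) − ¼ ln(1 − 2Q).
1 − 2P − Q = 0.401267, giving −½ ln(0.401267) = 0.456564.
1 − 2Q = 0.942978, giving −¼ ln(0.942978) = 0.014678.
d = 0.456564 + 0.014678 = 0.471242.

0.4712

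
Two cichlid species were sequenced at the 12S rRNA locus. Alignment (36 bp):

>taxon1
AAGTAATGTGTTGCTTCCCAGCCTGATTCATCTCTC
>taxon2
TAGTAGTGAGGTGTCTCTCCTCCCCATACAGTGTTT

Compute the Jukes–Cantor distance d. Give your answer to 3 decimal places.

The sequences differ at 17 of 36 sites, so p = 17/36 ≈ 0.472222.
d = −(3/4) ln(1 − 4p/3) = −0.75 ln(1 − 0.629629) = −0.75 ln(0.370371)
  = −0.75 × (-0.993250) = 0.744938 substitutions/site.

0.745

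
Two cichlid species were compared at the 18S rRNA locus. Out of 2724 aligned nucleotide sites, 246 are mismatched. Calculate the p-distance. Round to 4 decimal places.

0.0903

p = 246/2724 = 0.090308… ≈ 0.0903 (to 4 d.p.).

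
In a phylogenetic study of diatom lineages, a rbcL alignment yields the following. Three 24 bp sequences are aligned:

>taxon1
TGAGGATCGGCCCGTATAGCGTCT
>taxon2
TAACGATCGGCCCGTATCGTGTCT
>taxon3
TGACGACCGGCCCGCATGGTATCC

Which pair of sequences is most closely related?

taxon1 and taxon2

taxon1–taxon2: 4/24 differ, p = 0.167, d = 0.188.
taxon1–taxon3: 7/24 differ, p = 0.292, d = 0.369.
taxon2–taxon3: 6/24 differ, p = 0.250, d = 0.304.
The smallest distance is between taxon1 and taxon2.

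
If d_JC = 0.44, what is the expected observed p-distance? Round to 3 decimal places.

0.333

p = (3/4)(1 − e^(−4d/3)) = 0.75 × (1 − e^(-0.586667)) = 0.75 × (1 − 0.556178) = 0.332867.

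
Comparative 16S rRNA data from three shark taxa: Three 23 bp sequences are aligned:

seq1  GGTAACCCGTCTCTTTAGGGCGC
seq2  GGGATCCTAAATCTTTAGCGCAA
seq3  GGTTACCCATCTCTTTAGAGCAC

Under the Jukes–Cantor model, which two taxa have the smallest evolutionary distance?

seq1–seq2: 9/23 differ, p = 0.391, d = 0.553.
seq1–seq3: 4/23 differ, p = 0.174, d = 0.198.
seq2–seq3: 8/23 differ, p = 0.348, d = 0.467.
The smallest distance is between seq1 and seq3.

seq1 and seq3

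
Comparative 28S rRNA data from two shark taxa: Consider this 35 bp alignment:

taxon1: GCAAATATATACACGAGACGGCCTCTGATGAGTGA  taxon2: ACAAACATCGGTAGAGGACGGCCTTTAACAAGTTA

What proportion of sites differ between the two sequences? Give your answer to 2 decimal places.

The sequences differ at 14 of 35 positions.
p = 14/35 = 0.40.

0.40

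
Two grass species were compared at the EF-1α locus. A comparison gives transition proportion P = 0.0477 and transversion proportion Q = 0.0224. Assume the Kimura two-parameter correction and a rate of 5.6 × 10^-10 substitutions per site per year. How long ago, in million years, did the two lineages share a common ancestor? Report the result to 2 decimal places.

Under the Kimura two-parameter model, d = −½ ln(1 − 2P − Q) − ¼ ln(1 − 2Q).
1 − 2P − Q = 0.8822, giving −½ ln(0.8822) = 0.062668.
1 − 2Q = 0.9552, giving −¼ ln(0.9552) = 0.011459.
d = 0.062668 + 0.011459 = 0.074127.
Under a molecular clock d = 2μt, so t = d/(2μ) = 0.074127 / (2 × 5.6 × 10^-10) = 66.18 million years.

66.18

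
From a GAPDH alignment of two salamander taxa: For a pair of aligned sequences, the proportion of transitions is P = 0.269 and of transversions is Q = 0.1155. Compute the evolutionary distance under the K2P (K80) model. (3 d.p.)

0.596

Under the Kimura two-parameter model, d = −½ ln(1 − 2P − Q) − ¼ ln(1 − 2Q).
1 − 2P − Q = 0.3465, giving −½ ln(0.3465) = 0.529936.
1 − 2Q = 0.769, giving −¼ ln(0.769) = 0.065666.
d = 0.529936 + 0.065666 = 0.595602.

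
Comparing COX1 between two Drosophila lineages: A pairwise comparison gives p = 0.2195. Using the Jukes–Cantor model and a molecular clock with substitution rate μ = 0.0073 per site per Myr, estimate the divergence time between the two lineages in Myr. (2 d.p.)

d = −(3/4) ln(1 − 4p/3) = −0.75 ln(1 − 0.292667) = −0.75 ln(0.707333)
  = −0.75 × (-0.346254) = 0.259691 substitutions/site.
Under a molecular clock d = 2μt, so t = d/(2μ) = 0.259691 / (2 × 0.0073) = 17.79 Myr.

17.79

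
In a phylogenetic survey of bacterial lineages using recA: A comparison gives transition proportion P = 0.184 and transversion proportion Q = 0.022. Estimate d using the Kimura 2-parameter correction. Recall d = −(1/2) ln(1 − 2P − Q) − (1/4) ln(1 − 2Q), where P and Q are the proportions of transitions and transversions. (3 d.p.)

0.258

Under the Kimura two-parameter model, d = −½ ln(1 − 2P − Q) − ¼ ln(1 − 2Q).
1 − 2P − Q = 0.61, giving −½ ln(0.61) = 0.247148.
1 − 2Q = 0.956, giving −¼ ln(0.956) = 0.011249.
d = 0.247148 + 0.011249 = 0.258397.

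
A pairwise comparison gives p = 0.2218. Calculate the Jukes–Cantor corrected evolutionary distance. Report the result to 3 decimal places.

d = −(3/4) ln(1 − 4p/3) = −0.75 ln(1 − 0.295733) = −0.75 ln(0.704267)
  = −0.75 × (-0.350598) = 0.262949 substitutions/site.

0.263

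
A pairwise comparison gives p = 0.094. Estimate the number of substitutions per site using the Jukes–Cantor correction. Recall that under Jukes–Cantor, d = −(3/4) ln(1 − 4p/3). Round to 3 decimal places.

0.100

d = −(3/4) ln(1 − 4p/3) = −0.75 ln(1 − 0.125333) = −0.75 ln(0.874667)
  = −0.75 × (-0.133912) = 0.100434 substitutions/site.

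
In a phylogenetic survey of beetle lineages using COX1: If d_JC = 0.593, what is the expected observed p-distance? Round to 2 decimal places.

0.41

p = (3/4)(1 − e^(−4d/3)) = 0.75 × (1 − e^(-0.790667)) = 0.75 × (1 − 0.453542) = 0.409844.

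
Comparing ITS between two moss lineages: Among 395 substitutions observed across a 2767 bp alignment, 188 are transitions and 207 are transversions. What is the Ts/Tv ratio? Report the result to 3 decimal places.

R = 188/207 = 0.908212… ≈ 0.908 (to 3 d.p.).

0.908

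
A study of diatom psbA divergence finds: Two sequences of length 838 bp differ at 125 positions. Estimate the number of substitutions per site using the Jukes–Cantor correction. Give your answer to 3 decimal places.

0.166

p = 125/838 ≈ 0.149165.
d = −(3/4) ln(1 − 4p/3) = −0.75 ln(1 − 0.198887) = −0.75 ln(0.801113)
  = −0.75 × (-0.221753) = 0.166315 substitutions/site.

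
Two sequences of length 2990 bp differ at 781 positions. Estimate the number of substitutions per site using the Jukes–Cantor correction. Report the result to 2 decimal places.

p = 781/2990 ≈ 0.261204.
d = −(3/4) ln(1 − 4p/3) = −0.75 ln(1 − 0.348272) = −0.75 ln(0.651728)
  = −0.75 × (-0.428128) = 0.321096 substitutions/site.

0.32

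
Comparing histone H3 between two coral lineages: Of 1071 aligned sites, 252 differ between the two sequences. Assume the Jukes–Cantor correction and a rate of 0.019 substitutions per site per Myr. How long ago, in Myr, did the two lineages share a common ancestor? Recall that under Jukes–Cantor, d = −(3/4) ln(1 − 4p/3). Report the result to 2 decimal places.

p = 252/1071 ≈ 0.235294.
d = −(3/4) ln(1 − 4p/3) = −0.75 ln(1 − 0.313725) = −0.75 ln(0.686275)
  = −0.75 × (-0.376477) = 0.282358 substitutions/site.
Under a molecular clock d = 2μt, so t = d/(2μ) = 0.282358 / (2 × 0.019) = 7.43 Myr.

7.43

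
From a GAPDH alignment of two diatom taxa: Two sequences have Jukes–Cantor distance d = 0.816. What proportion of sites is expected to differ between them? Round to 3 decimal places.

p = (3/4)(1 − e^(−4d/3)) = 0.75 × (1 − e^(-1.088)) = 0.75 × (1 − 0.336890) = 0.497333.

0.497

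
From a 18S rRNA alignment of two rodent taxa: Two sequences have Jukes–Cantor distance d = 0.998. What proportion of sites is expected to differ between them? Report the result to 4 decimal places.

0.5518

p = (3/4)(1 − e^(−4d/3)) = 0.75 × (1 − e^(-1.330667)) = 0.75 × (1 − 0.264301) = 0.551774.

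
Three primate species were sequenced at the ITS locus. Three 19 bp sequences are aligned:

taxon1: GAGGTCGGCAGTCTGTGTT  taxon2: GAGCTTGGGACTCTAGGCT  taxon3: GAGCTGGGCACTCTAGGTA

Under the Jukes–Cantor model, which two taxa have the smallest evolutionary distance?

taxon2 and taxon3

taxon1–taxon2: 7/19 differ, p = 0.368, d = 0.507.
taxon1–taxon3: 6/19 differ, p = 0.316, d = 0.410.
taxon2–taxon3: 4/19 differ, p = 0.211, d = 0.247.
The smallest distance is between taxon2 and taxon3.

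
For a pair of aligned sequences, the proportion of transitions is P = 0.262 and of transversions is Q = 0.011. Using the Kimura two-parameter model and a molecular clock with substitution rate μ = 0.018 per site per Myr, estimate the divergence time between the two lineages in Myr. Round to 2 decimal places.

10.79

Under the Kimura two-parameter model, d = −½ ln(1 − 2P − Q) − ¼ ln(1 − 2Q).
1 − 2P − Q = 0.465, giving −½ ln(0.465) = 0.382859.
1 − 2Q = 0.978, giving −¼ ln(0.978) = 0.005561.
d = 0.382859 + 0.005561 = 0.388420.
Under a molecular clock d = 2μt, so t = d/(2μ) = 0.388420 / (2 × 0.018) = 10.79 Myr.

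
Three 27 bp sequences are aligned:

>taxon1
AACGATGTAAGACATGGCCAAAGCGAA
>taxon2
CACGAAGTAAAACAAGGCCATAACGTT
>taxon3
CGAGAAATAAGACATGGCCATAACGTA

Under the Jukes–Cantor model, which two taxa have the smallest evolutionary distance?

taxon2 and taxon3

taxon1–taxon2: 8/27 differ, p = 0.296, d = 0.377.
taxon1–taxon3: 8/27 differ, p = 0.296, d = 0.377.
taxon2–taxon3: 6/27 differ, p = 0.222, d = 0.264.
The smallest distance is between taxon2 and taxon3.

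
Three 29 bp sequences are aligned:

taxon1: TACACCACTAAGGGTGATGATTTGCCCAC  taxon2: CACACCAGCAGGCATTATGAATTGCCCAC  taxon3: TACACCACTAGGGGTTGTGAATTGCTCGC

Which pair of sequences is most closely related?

taxon1–taxon2: 8/29 differ, p = 0.276, d = 0.344.
taxon1–taxon3: 6/29 differ, p = 0.207, d = 0.242.
taxon2–taxon3: 8/29 differ, p = 0.276, d = 0.344.
The smallest distance is between taxon1 and taxon3.

taxon1 and taxon3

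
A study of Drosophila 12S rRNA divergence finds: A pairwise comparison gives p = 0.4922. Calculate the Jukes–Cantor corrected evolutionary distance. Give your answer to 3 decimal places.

0.801

d = −(3/4) ln(1 − 4p/3) = −0.75 ln(1 − 0.656267) = −0.75 ln(0.343733)
  = −0.75 × (-1.067890) = 0.800918 substitutions/site.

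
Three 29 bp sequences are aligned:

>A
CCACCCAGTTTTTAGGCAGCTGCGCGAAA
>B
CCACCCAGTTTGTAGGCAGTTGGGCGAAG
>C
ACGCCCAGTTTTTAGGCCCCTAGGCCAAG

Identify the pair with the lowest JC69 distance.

A and B

A–B: 4/29 differ, p = 0.138, d = 0.152.
A–C: 8/29 differ, p = 0.276, d = 0.344.
B–C: 8/29 differ, p = 0.276, d = 0.344.
The smallest distance is between A and B.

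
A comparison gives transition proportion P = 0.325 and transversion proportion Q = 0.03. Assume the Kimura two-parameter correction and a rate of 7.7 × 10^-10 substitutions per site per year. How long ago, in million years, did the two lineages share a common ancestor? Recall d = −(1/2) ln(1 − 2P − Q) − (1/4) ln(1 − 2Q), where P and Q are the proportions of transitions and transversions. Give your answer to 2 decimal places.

Under the Kimura two-parameter model, d = −½ ln(1 − 2P − Q) − ¼ ln(1 − 2Q).
1 − 2P − Q = 0.32, giving −½ ln(0.32) = 0.569717.
1 − 2Q = 0.94, giving −¼ ln(0.94) = 0.015469.
d = 0.569717 + 0.015469 = 0.585186.
Under a molecular clock d = 2μt, so t = d/(2μ) = 0.585186 / (2 × 7.7 × 10^-10) = 379.99 million years.

379.99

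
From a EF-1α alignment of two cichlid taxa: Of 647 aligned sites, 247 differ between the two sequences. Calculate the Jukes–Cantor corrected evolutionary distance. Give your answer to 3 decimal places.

0.534

p = 247/647 ≈ 0.381762.
d = −(3/4) ln(1 − 4p/3) = −0.75 ln(1 − 0.509016) = −0.75 ln(0.490984)
  = −0.75 × (-0.711344) = 0.533508 substitutions/site.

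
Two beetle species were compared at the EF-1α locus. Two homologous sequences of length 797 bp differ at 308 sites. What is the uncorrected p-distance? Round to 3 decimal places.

0.386

p = 308/797 = 0.386449… ≈ 0.386 (to 3 d.p.).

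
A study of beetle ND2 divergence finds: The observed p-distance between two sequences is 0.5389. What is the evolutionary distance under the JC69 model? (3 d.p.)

0.951

d = −(3/4) ln(1 − 4p/3) = −0.75 ln(1 − 0.718533) = −0.75 ln(0.281467)
  = −0.75 × (-1.267740) = 0.950805 substitutions/site.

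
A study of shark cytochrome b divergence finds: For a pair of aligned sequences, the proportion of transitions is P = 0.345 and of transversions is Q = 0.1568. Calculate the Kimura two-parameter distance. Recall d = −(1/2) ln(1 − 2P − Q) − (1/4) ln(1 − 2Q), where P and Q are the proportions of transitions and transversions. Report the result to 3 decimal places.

1.032

Under the Kimura two-parameter model, d = −½ ln(1 − 2P − Q) − ¼ ln(1 − 2Q).
1 − 2P − Q = 0.1532, giving −½ ln(0.1532) = 0.938006.
1 − 2Q = 0.6864, giving −¼ ln(0.6864) = 0.094074.
d = 0.938006 + 0.094074 = 1.032080.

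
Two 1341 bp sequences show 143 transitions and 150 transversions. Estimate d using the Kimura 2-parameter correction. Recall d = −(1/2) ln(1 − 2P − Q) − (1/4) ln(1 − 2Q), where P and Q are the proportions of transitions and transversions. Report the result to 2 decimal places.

P = 143/1341 ≈ 0.106637 and Q = 150/1341 ≈ 0.111857.
Under the Kimura two-parameter model, d = −½ ln(1 − 2P − Q) − ¼ ln(1 − 2Q).
1 − 2P − Q = 0.674869, giving −½ ln(0.674869) = 0.196618.
1 − 2Q = 0.776286, giving −¼ ln(0.776286) = 0.063309.
d = 0.196618 + 0.063309 = 0.259927.

0.26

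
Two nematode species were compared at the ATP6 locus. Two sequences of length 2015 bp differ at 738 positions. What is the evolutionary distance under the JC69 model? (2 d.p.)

p = 738/2015 ≈ 0.366253.
d = −(3/4) ln(1 − 4p/3) = −0.75 ln(1 − 0.488337) = −0.75 ln(0.511663)
  = −0.75 × (-0.670089) = 0.502567 substitutions/site.

0.50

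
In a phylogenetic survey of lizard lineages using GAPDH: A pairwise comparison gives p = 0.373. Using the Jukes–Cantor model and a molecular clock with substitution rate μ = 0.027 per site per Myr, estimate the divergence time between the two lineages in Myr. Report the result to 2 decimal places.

9.55

d = −(3/4) ln(1 − 4p/3) = −0.75 ln(1 − 0.497333) = −0.75 ln(0.502667)
  = −0.75 × (-0.687827) = 0.515870 substitutions/site.
Under a molecular clock d = 2μt, so t = d/(2μ) = 0.515870 / (2 × 0.027) = 9.55 Myr.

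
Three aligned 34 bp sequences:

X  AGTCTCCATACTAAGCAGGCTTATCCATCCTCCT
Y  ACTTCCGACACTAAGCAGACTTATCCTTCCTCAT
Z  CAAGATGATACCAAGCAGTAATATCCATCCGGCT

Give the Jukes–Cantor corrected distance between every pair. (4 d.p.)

d(X,Y) = 0.2824, d(X,Z) = 0.5347, d(Y,Z) = 0.6655

X–Y: 8/34 sites differ → p ≈ 0.235294, d = −0.75 ln(1 − 0.313725) = 0.282358 ≈ 0.2824.
X–Z: 13/34 sites differ → p ≈ 0.382353, d = −0.75 ln(1 − 0.509804) = 0.534712 ≈ 0.5347.
Y–Z: 15/34 sites differ → p ≈ 0.441176, d = −0.75 ln(1 − 0.588235) = 0.665477 ≈ 0.6655.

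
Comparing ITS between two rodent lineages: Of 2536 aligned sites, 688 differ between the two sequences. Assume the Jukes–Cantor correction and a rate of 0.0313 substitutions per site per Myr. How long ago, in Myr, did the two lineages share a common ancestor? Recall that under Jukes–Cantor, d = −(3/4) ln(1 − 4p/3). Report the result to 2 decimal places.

5.38

p = 688/2536 ≈ 0.271293.
d = −(3/4) ln(1 − 4p/3) = −0.75 ln(1 − 0.361724) = −0.75 ln(0.638276)
  = −0.75 × (-0.448984) = 0.336738 substitutions/site.
Under a molecular clock d = 2μt, so t = d/(2μ) = 0.336738 / (2 × 0.0313) = 5.38 Myr.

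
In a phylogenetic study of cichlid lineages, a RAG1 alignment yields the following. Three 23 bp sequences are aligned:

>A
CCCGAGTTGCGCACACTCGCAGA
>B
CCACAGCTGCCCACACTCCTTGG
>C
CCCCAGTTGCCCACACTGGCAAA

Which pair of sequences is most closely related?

A and C

A–B: 8/23 differ, p = 0.348, d = 0.467.
A–C: 4/23 differ, p = 0.174, d = 0.198.
B–C: 8/23 differ, p = 0.348, d = 0.467.
The smallest distance is between A and C.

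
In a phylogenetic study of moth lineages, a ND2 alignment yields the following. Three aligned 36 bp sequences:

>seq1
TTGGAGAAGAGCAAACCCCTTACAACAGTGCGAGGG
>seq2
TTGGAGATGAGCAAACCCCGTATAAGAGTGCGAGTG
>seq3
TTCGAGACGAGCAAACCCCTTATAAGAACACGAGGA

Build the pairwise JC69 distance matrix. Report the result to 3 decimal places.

d(seq1,seq2) = 0.154, d(seq1,seq3) = 0.264, d(seq2,seq3) = 0.264

seq1–seq2: 5/36 sites differ → p ≈ 0.138889, d = −0.75 ln(1 − 0.185185) = 0.153596 ≈ 0.154.
seq1–seq3: 8/36 sites differ → p ≈ 0.222222, d = −0.75 ln(1 − 0.296296) = 0.263548 ≈ 0.264.
seq2–seq3: 8/36 sites differ → p ≈ 0.222222, d = −0.75 ln(1 − 0.296296) = 0.263548 ≈ 0.264.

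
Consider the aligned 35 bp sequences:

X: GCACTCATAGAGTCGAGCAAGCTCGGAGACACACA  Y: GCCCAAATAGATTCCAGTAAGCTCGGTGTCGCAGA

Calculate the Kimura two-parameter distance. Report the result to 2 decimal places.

Of 35 sites, 2 differences are transitions and 8 are transversions, so P = 2/35 ≈ 0.057143 and Q = 8/35 ≈ 0.228571.
Under the Kimura two-parameter model, d = −½ ln(1 − 2P − Q) − ¼ ln(1 − 2Q).
1 − 2P − Q = 0.657143, giving −½ ln(0.657143) = 0.209927.
1 − 2Q = 0.542858, giving −¼ ln(0.542858) = 0.152727.
d = 0.209927 + 0.152727 = 0.362654.

0.36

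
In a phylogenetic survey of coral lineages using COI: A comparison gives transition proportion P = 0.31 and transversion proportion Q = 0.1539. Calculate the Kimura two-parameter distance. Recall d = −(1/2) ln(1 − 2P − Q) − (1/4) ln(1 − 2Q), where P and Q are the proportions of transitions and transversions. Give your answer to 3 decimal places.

Under the Kimura two-parameter model, d = −½ ln(1 − 2P − Q) − ¼ ln(1 − 2Q).
1 − 2P − Q = 0.2261, giving −½ ln(0.2261) = 0.743389.
1 − 2Q = 0.6922, giving −¼ ln(0.6922) = 0.091970.
d = 0.743389 + 0.091970 = 0.835359.

0.835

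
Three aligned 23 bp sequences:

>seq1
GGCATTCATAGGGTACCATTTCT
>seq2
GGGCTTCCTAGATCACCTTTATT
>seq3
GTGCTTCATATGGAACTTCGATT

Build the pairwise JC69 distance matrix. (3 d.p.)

d(seq1,seq2) = 0.553, d(seq1,seq3) = 0.761, d(seq2,seq3) = 0.553

seq1–seq2: 9/23 sites differ → p ≈ 0.391304, d = −0.75 ln(1 − 0.521739) = 0.553199 ≈ 0.553.
seq1–seq3: 11/23 sites differ → p ≈ 0.478261, d = −0.75 ln(1 − 0.637681) = 0.761423 ≈ 0.761.
seq2–seq3: 9/23 sites differ → p ≈ 0.391304, d = −0.75 ln(1 − 0.521739) = 0.553199 ≈ 0.553.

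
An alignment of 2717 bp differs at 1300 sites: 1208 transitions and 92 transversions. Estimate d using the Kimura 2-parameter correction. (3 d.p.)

1.300

P = 1208/2717 ≈ 0.444608 and Q = 92/2717 ≈ 0.033861.
Under the Kimura two-parameter model, d = −½ ln(1 − 2P − Q) − ¼ ln(1 − 2Q).
1 − 2P − Q = 0.076923, giving −½ ln(0.076923) = 1.282475.
1 − 2Q = 0.932278, giving −¼ ln(0.932278) = 0.017531.
d = 1.282475 + 0.017531 = 1.300006.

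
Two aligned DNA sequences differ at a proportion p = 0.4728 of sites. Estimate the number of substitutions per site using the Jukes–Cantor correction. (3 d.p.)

0.747

d = −(3/4) ln(1 − 4p/3) = −0.75 ln(1 − 0.6304) = −0.75 ln(0.3696)
  = −0.75 × (-0.995334) = 0.746501 substitutions/site.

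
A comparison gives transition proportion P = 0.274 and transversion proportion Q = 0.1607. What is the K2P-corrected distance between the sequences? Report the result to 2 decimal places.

0.71

Under the Kimura two-parameter model, d = −½ ln(1 − 2P − Q) − ¼ ln(1 − 2Q).
1 − 2P − Q = 0.2913, giving −½ ln(0.2913) = 0.616701.
1 − 2Q = 0.6786, giving −¼ ln(0.6786) = 0.096931.
d = 0.616701 + 0.096931 = 0.713632.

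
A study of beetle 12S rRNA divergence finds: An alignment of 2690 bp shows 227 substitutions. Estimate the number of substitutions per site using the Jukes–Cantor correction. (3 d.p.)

0.090

p = 227/2690 ≈ 0.084387.
d = −(3/4) ln(1 − 4p/3) = −0.75 ln(1 − 0.112516) = −0.75 ln(0.887484)
  = −0.75 × (-0.119365) = 0.089524 substitutions/site.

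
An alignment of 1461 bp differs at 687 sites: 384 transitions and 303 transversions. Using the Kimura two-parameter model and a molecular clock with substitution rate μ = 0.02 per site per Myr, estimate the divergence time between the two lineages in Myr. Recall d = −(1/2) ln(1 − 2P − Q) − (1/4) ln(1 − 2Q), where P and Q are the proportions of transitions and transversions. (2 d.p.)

19.86

P = 384/1461 ≈ 0.262834 and Q = 303/1461 ≈ 0.207392.
Under the Kimura two-parameter model, d = −½ ln(1 − 2P − Q) − ¼ ln(1 − 2Q).
1 − 2P − Q = 0.26694, giving −½ ln(0.26694) = 0.660366.
1 − 2Q = 0.585216, giving −¼ ln(0.585216) = 0.133944.
d = 0.660366 + 0.133944 = 0.794310.
Under a molecular clock d = 2μt, so t = d/(2μ) = 0.794310 / (2 × 0.02) = 19.86 Myr.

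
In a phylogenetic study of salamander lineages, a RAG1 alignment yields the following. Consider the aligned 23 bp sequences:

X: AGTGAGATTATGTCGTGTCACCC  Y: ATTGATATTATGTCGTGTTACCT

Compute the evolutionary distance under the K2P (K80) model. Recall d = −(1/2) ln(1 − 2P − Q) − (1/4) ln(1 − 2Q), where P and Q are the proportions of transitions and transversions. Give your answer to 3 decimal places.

Of 23 sites, 2 differences are transitions and 2 are transversions, so P = 2/23 ≈ 0.086957 and Q = 2/23 ≈ 0.086957.
Under the Kimura two-parameter model, d = −½ ln(1 − 2P − Q) − ¼ ln(1 − 2Q).
1 − 2P − Q = 0.739129, giving −½ ln(0.739129) = 0.151141.
1 − 2Q = 0.826086, giving −¼ ln(0.826086) = 0.047764.
d = 0.151141 + 0.047764 = 0.198905.

0.199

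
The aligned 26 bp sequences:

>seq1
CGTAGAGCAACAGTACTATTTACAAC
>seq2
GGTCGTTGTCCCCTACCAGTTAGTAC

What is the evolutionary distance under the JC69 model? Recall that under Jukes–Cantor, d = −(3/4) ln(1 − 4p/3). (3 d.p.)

0.824

The sequences differ at 13 of 26 sites, so p = 13/26 = 0.5.
d = −(3/4) ln(1 − 4p/3) = −0.75 ln(1 − 0.666667) = −0.75 ln(0.333333)
  = −0.75 × (-1.098613) = 0.823960 substitutions/site.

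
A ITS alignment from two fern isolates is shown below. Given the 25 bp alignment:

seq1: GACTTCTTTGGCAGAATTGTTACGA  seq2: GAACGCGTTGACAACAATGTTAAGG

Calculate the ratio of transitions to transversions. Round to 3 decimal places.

Transitions are A↔G and C↔T; transversions are all other mismatches.
Transitions: 4. Transversions: 6.
R = 4/6 = 0.666666… ≈ 0.667 (to 3 d.p.).

0.667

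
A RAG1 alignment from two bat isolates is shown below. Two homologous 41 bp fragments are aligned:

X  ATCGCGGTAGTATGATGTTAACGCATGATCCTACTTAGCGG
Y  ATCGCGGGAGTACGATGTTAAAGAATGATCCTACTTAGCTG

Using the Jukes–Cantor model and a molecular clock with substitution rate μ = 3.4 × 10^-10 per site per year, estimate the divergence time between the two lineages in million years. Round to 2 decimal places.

195.72

The sequences differ at 5 of 41 sites (8, 13, 22, 24, 40), so p = 5/41 ≈ 0.121951.
d = −(3/4) ln(1 − 4p/3) = −0.75 ln(1 − 0.162601) = −0.75 ln(0.837399)
  = −0.75 × (-0.177455) = 0.133091 substitutions/site.
Under a molecular clock d = 2μt, so t = d/(2μ) = 0.133091 / (2 × 3.4 × 10^-10) = 195.72 million years.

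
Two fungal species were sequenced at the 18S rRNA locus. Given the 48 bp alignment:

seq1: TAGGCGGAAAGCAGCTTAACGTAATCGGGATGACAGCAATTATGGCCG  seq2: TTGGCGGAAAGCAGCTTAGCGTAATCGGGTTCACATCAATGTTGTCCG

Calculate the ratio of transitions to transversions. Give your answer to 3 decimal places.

Transitions are A↔G and C↔T; transversions are all other mismatches.
Transitions: 1. Transversions: 7.
R = 1/7 = 0.142857… ≈ 0.143 (to 3 d.p.).

0.143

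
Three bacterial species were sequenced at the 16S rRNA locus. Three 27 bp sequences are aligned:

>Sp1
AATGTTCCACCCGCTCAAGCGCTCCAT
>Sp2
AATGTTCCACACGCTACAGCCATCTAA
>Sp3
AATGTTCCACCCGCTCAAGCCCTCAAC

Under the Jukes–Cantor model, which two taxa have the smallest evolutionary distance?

Sp1–Sp2: 7/27 differ, p = 0.259, d = 0.318.
Sp1–Sp3: 3/27 differ, p = 0.111, d = 0.120.
Sp2–Sp3: 6/27 differ, p = 0.222, d = 0.264.
The smallest distance is between Sp1 and Sp3.

Sp1 and Sp3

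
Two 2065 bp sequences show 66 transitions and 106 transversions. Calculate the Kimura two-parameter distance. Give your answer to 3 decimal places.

0.088

P = 66/2065 ≈ 0.031961 and Q = 106/2065 ≈ 0.051332.
Under the Kimura two-parameter model, d = −½ ln(1 − 2P − Q) − ¼ ln(1 − 2Q).
1 − 2P − Q = 0.884746, giving −½ ln(0.884746) = 0.061227.
1 − 2Q = 0.897336, giving −¼ ln(0.897336) = 0.027081.
d = 0.061227 + 0.027081 = 0.088308.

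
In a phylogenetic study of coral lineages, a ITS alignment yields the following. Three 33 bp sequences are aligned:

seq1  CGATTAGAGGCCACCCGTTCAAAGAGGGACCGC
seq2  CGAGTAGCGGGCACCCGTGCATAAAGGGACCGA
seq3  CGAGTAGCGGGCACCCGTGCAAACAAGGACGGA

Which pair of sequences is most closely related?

seq1–seq2: 7/33 differ, p = 0.212, d = 0.249.
seq1–seq3: 8/33 differ, p = 0.242, d = 0.293.
seq2–seq3: 4/33 differ, p = 0.121, d = 0.132.
The smallest distance is between seq2 and seq3.

seq2 and seq3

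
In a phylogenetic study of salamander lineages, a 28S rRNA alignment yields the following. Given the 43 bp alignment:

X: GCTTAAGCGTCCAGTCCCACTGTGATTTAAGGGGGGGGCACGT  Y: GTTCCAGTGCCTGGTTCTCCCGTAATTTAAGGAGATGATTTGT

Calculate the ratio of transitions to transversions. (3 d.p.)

3.750

Transitions are A↔G and C↔T; transversions are all other mismatches.
Transitions: 15. Transversions: 4.
R = 15/4 = 3.750.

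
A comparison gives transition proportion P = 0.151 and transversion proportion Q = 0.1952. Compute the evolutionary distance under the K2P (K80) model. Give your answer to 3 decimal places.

0.468

Under the Kimura two-parameter model, d = −½ ln(1 − 2P − Q) − ¼ ln(1 − 2Q).
1 − 2P − Q = 0.5028, giving −½ ln(0.5028) = 0.343781.
1 − 2Q = 0.6096, giving −¼ ln(0.6096) = 0.123738.
d = 0.343781 + 0.123738 = 0.467519.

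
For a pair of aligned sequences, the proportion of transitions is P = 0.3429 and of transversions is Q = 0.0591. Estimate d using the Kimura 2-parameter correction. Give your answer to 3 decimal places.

Under the Kimura two-parameter model, d = −½ ln(1 − 2P − Q) − ¼ ln(1 − 2Q).
1 − 2P − Q = 0.2551, giving −½ ln(0.2551) = 0.683050.
1 − 2Q = 0.8818, giving −¼ ln(0.8818) = 0.031448.
d = 0.683050 + 0.031448 = 0.714498.

0.714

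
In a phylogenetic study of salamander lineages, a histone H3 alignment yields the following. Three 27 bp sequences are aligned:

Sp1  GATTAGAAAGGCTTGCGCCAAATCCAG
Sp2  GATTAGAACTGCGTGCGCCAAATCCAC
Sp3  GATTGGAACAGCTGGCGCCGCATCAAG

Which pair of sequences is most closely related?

Sp1–Sp2: 4/27 differ, p = 0.148, d = 0.165.
Sp1–Sp3: 7/27 differ, p = 0.259, d = 0.318.
Sp2–Sp3: 8/27 differ, p = 0.296, d = 0.377.
The smallest distance is between Sp1 and Sp2.

Sp1 and Sp2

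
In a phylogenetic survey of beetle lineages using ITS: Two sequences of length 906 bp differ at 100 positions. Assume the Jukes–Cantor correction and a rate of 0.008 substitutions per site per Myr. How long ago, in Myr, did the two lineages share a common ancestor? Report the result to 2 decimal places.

p = 100/906 ≈ 0.110375.
d = −(3/4) ln(1 − 4p/3) = −0.75 ln(1 − 0.147167) = −0.75 ln(0.852833)
  = −0.75 × (-0.159192) = 0.119394 substitutions/site.
Under a molecular clock d = 2μt, so t = d/(2μ) = 0.119394 / (2 × 0.008) = 7.46 Myr.

7.46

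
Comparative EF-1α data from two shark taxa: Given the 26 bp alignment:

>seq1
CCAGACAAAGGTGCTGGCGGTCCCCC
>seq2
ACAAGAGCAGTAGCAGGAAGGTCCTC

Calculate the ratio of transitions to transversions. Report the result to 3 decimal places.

0.750

Transitions are A↔G and C↔T; transversions are all other mismatches.
Transitions: 6. Transversions: 8.
R = 6/8 = 0.750.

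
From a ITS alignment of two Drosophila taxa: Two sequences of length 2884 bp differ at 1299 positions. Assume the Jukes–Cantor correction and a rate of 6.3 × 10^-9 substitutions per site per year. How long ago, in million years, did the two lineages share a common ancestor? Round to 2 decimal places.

54.62

p = 1299/2884 ≈ 0.450416.
d = −(3/4) ln(1 − 4p/3) = −0.75 ln(1 − 0.600555) = −0.75 ln(0.399445)
  = −0.75 × (-0.917679) = 0.688259 substitutions/site.
Under a molecular clock d = 2μt, so t = d/(2μ) = 0.688259 / (2 × 6.3 × 10^-9) = 54.62 million years.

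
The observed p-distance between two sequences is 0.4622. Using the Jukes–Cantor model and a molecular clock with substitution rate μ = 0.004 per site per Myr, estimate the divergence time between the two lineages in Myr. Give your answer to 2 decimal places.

d = −(3/4) ln(1 − 4p/3) = −0.75 ln(1 − 0.616267) = −0.75 ln(0.383733)
  = −0.75 × (-0.957808) = 0.718356 substitutions/site.
Under a molecular clock d = 2μt, so t = d/(2μ) = 0.718356 / (2 × 0.004) = 89.79 Myr.

89.79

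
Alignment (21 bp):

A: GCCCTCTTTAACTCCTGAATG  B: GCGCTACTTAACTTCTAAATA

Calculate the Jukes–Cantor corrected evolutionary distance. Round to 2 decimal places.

The sequences differ at 6 of 21 sites (3, 6, 7, 14, 17, 21), so p = 6/21 ≈ 0.285714.
d = −(3/4) ln(1 − 4p/3) = −0.75 ln(1 − 0.380952) = −0.75 ln(0.619048)
  = −0.75 × (-0.479572) = 0.359679 substitutions/site.

0.36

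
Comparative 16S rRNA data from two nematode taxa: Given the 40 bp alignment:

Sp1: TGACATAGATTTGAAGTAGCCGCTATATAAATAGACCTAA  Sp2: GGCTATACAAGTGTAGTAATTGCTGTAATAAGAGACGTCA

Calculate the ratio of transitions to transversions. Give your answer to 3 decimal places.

0.455

Transitions are A↔G and C↔T; transversions are all other mismatches.
Transitions: 5. Transversions: 11.
R = 5/11 = 0.454545… ≈ 0.455 (to 3 d.p.).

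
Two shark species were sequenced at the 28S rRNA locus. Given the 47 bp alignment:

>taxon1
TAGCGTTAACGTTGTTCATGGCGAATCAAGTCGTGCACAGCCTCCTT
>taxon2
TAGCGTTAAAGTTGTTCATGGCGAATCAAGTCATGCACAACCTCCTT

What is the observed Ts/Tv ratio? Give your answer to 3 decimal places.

Transitions are A↔G and C↔T; transversions are all other mismatches.
Transitions: 2. Transversions: 1.
R = 2/1 = 2.000.

2.000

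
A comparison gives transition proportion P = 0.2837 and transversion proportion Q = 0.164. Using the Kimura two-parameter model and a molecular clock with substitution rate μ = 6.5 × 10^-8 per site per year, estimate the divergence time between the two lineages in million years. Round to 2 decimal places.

Under the Kimura two-parameter model, d = −½ ln(1 − 2P − Q) − ¼ ln(1 − 2Q).
1 − 2P − Q = 0.2686, giving −½ ln(0.2686) = 0.657266.
1 − 2Q = 0.672, giving −¼ ln(0.672) = 0.099374.
d = 0.657266 + 0.099374 = 0.756640.
Under a molecular clock d = 2μt, so t = d/(2μ) = 0.756640 / (2 × 6.5 × 10^-8) = 5.82 million years.

5.82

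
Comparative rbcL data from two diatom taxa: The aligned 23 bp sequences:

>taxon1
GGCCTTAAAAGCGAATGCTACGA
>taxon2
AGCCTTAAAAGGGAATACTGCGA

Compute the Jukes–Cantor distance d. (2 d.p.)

0.20

The sequences differ at 4 of 23 sites (1, 12, 17, 20), so p = 4/23 ≈ 0.173913.
d = −(3/4) ln(1 − 4p/3) = −0.75 ln(1 − 0.231884) = −0.75 ln(0.768116)
  = −0.75 × (-0.263815) = 0.197861 substitutions/site.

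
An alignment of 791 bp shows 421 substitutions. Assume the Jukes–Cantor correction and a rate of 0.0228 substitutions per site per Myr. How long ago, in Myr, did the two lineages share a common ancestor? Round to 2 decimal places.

p = 421/791 ≈ 0.532238.
d = −(3/4) ln(1 − 4p/3) = −0.75 ln(1 − 0.709651) = −0.75 ln(0.290349)
  = −0.75 × (-1.236672) = 0.927504 substitutions/site.
Under a molecular clock d = 2μt, so t = d/(2μ) = 0.927504 / (2 × 0.0228) = 20.34 Myr.

20.34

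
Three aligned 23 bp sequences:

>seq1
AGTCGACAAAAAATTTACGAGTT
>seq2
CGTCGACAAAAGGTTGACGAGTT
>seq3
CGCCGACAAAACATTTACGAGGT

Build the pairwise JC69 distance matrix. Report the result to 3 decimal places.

seq1–seq2: 4/23 sites differ → p ≈ 0.173913, d = −0.75 ln(1 − 0.231884) = 0.197861 ≈ 0.198.
seq1–seq3: 4/23 sites differ → p ≈ 0.173913, d = −0.75 ln(1 − 0.231884) = 0.197861 ≈ 0.198.
seq2–seq3: 5/23 sites differ → p ≈ 0.217391, d = −0.75 ln(1 − 0.289855) = 0.256715 ≈ 0.257.

d(seq1,seq2) = 0.198, d(seq1,seq3) = 0.198, d(seq2,seq3) = 0.257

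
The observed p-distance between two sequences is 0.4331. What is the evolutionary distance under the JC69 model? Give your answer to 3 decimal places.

0.646

d = −(3/4) ln(1 − 4p/3) = −0.75 ln(1 − 0.577467) = −0.75 ln(0.422533)
  = −0.75 × (-0.861488) = 0.646116 substitutions/site.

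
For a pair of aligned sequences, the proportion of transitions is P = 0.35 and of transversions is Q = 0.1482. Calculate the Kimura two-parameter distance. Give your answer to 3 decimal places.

Under the Kimura two-parameter model, d = −½ ln(1 − 2P − Q) − ¼ ln(1 − 2Q).
1 − 2P − Q = 0.1518, giving −½ ln(0.1518) = 0.942596.
1 − 2Q = 0.7036, giving −¼ ln(0.7036) = 0.087886.
d = 0.942596 + 0.087886 = 1.030482.

1.030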